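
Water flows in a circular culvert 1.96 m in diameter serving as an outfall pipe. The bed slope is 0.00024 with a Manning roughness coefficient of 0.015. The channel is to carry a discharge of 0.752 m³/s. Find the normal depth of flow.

Manning's equation rearranged: A R^(2/3) = nQ / (1·√S) = 0.015 × 0.752 / (√0.00024) = 0.7281.
Trying y = 0.64 m: A R^(2/3) = 0.4322 — low.
Trying y = 0.992 m: A R^(2/3) = 0.9572 — high.
Trying y = 0.848 m: A R^(2/3) = 0.7284 — matches.

y_n = 0.848 m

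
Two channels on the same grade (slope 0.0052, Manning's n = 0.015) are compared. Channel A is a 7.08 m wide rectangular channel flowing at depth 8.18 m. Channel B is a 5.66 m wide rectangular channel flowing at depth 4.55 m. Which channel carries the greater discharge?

channel A

Channel A: Flow area A = b·y = 7.08 × 8.18 = 57.91 m². Wetted perimeter P = b + 2y = 7.08 + 2×8.18 = 23.44 m. Hydraulic radius R = A/P = 57.91/23.44 = 2.471 m. Q_A = (1/0.015)·57.91·2.471^(2/3)·√0.0052 = 508.8 m³/s.
Channel B: Flow area A = b·y = 5.66 × 4.55 = 25.75 m². Wetted perimeter P = b + 2y = 5.66 + 2×4.55 = 14.76 m. Hydraulic radius R = A/P = 25.75/14.76 = 1.745 m. Q_B = (1/0.015)·25.75·1.745^(2/3)·√0.0052 = 179.4 m³/s.
Q_A = 508.8 m³/s vs Q_B = 179.4 m³/s, so channel A carries more.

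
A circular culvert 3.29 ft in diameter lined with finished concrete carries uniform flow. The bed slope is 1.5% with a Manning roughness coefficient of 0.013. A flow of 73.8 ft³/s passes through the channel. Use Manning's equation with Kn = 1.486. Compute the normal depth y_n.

y_n = 2.04 ft

Manning's equation rearranged: A R^(2/3) = nQ / (1.486·√S) = 0.013 × 73.8 / (1.486 × √0.015) = 5.272.
Trying y = 2.51 ft: A R^(2/3) = 6.939 — too large.
Trying y = 1.54 ft: A R^(2/3) = 3.331 — too small.
Trying y = 2.04 ft: A R^(2/3) = 5.269 — matches.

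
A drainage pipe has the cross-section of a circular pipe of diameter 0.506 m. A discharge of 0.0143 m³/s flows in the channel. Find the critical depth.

At critical depth, Q² T / (g A³) = 1, i.e. A³/T = Q²/g = 0.0143²/9.81 = 0.00002085.
At y = 0.0702 m: A³/T = 0.00001377 — low.
At y = 0.0849 m: A³/T = 0.00002910 — high.
At y = 0.078 m: A³/T = 0.00002085 — matches.

y_c = 0.078 m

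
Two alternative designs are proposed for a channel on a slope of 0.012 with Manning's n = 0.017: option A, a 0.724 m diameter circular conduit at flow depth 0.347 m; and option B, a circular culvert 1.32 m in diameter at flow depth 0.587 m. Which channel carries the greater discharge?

Channel A: For a circular section of diameter D = 0.724 m at depth y = 0.347 m, the central angle is θ = 2 arccos(1 − 2y/D) = 3.059 rad. Then A = (D²/8)(θ − sin θ) = 0.195 m² and P = Dθ/2 = 1.107 m. Hydraulic radius R = A/P = 0.195/1.107 = 0.1761 m. Q_A = (1/0.017)·0.195·0.1761^(2/3)·√0.012 = 0.3947 m³/s.
Channel B: For a circular section of diameter D = 1.32 m at depth y = 0.587 m, the central angle is θ = 2 arccos(1 − 2y/D) = 2.92 rad. Then A = (D²/8)(θ − sin θ) = 0.5881 m² and P = Dθ/2 = 1.927 m. Hydraulic radius R = A/P = 0.5881/1.927 = 0.3052 m. Q_B = (1/0.017)·0.5881·0.3052^(2/3)·√0.012 = 1.718 m³/s.
Q_A = 0.3947 m³/s vs Q_B = 1.718 m³/s, so channel B carries more.

channel B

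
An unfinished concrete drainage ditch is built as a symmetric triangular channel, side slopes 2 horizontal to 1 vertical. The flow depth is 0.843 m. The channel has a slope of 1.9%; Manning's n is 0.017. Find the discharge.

For a triangular section with side slope z = 2: A = zy² = 2×0.843² = 1.421 m²; P = 2y√(1+z²) = 2×0.843×2.236 = 3.77 m.
Hydraulic radius R = A/P = 1.421/3.77 = 0.377 m.
Manning's equation: Q = (1/n) A R^(2/3) S^(1/2) = (1/0.017) × 1.421 × 0.377^(2/3) × 0.019^(1/2) = 6.01 m³/s.

Q = 6.01 m³/s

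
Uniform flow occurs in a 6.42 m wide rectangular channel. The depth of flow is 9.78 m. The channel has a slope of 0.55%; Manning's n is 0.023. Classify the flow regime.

Flow area A = b·y = 6.42 × 9.78 = 62.79 m². Wetted perimeter P = b + 2y = 6.42 + 2×9.78 = 25.98 m.
Hydraulic radius R = A/P = 62.79/25.98 = 2.417 m.
V = (1/n) R^(2/3) √S = (1/0.023) × 2.417^(2/3) × √0.0055 = 5.807 m/s. Hydraulic depth D_h = A/T = 62.79/6.42 = 9.78 m.
Froude number Fr = V/√(g·D_h) = 5.807/√(9.81×9.78) = 0.593, which is less than 1, so the flow is subcritical.

subcritical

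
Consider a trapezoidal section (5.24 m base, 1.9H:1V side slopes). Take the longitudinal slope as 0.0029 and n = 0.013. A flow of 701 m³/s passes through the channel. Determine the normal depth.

y_n = 5.36 m

Manning's equation rearranged: A R^(2/3) = nQ / (1·√S) = 0.013 × 701 / (√0.0029) = 169.2.
At y = 5.93 m: A R^(2/3) = 212 — over.
At y = 5.36 m: A R^(2/3) = 169.1 — close enough.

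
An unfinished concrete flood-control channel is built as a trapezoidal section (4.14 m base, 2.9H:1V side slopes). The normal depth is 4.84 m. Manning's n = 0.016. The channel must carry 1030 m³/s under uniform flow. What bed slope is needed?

With bottom width b = 4.14 m and side slope z = 2.9: A = (b + zy)y = (4.14 + 2.9×4.84)×4.84 = 87.97 m²; P = b + 2y√(1+z²) = 4.14 + 2×4.84×3.068 = 33.83 m.
Hydraulic radius R = A/P = 87.97/33.83 = 2.6 m.
From Manning's equation, S = [nQ / (1 A R^(2/3))]² = [0.016 × 1030 / (1 × 87.97 × 2.6^(2/3))]² = 0.00982.

S = 0.00982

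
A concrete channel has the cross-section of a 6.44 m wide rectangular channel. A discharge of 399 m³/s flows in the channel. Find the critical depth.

For a rectangular channel, critical depth y_c = (q²/g)^(1/3) where q = Q/b = 399/6.44 = 61.96 m²/s.
So y_c = (61.96²/9.81)^(1/3) = 7.31 m.

y_c = 7.31 m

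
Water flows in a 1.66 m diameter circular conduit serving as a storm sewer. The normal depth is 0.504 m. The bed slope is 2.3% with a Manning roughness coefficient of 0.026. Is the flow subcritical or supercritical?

supercritical

For a circular section of diameter D = 1.66 m at depth y = 0.504 m, the central angle is θ = 2 arccos(1 − 2y/D) = 2.334 rad. Then A = (D²/8)(θ − sin θ) = 0.5552 m² and P = Dθ/2 = 1.937 m.
Hydraulic radius R = A/P = 0.5552/1.937 = 0.2866 m.
V = (1/n) R^(2/3) √S = (1/0.026) × 0.2866^(2/3) × √0.023 = 2.535 m/s. Hydraulic depth D_h = A/T = 0.5552/1.527 = 0.3637 m.
Froude number Fr = V/√(g·D_h) = 2.535/√(9.81×0.3637) = 1.34, which is greater than 1, so the flow is supercritical.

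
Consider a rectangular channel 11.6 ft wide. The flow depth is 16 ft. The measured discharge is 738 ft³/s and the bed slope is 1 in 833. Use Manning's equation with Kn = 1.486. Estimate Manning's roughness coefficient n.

Flow area A = b·y = 11.6 × 16 = 185.6 ft². Wetted perimeter P = b + 2y = 11.6 + 2×16 = 43.6 ft.
Hydraulic radius R = A/P = 185.6/43.6 = 4.257 ft.
Rearranging Manning's equation: n = (1.486/Q) A R^(2/3) S^(1/2) = (1.486/738) × 185.6 × 4.257^(2/3) × √0.0012 = 0.034.

n = 0.034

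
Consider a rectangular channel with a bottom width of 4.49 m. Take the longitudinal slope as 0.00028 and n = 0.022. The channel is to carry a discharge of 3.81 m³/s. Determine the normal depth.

Manning's equation rearranged: A R^(2/3) = nQ / (1·√S) = 0.022 × 3.81 / (√0.00028) = 5.009.
Try y = 1.41 m: A R^(2/3) = 5.752 — high.
Try y = 1.05 m: A R^(2/3) = 3.771 — low.
Try y = 1.28 m: A R^(2/3) = 5.015 — ≈ 5.009.

y_n = 1.28 m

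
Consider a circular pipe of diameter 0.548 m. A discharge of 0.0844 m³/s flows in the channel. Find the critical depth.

At critical depth, Q² T / (g A³) = 1, i.e. A³/T = Q²/g = 0.0844²/9.81 = 0.0007261.
Trying y = 0.132 m: A³/T = 0.0001787 — short.
Trying y = 0.23 m: A³/T = 0.001532 — over.
Trying y = 0.189 m: A³/T = 0.0007197 — close enough.

y_c = 0.189 m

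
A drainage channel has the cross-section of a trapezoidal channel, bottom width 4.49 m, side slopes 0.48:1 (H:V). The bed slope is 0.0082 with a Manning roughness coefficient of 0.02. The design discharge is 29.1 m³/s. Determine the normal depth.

Manning's equation rearranged: A R^(2/3) = nQ / (1·√S) = 0.02 × 29.1 / (√0.0082) = 6.427.
Trying y = 1 m: A R^(2/3) = 4.069 — too small.
Trying y = 1.52 m: A R^(2/3) = 7.982 — too large.
Trying y = 1.33 m: A R^(2/3) = 6.437 — matches.

y_n = 1.33 m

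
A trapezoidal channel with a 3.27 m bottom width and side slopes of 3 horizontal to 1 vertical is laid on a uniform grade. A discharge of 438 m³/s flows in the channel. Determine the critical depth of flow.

At critical depth, Q² T / (g A³) = 1, i.e. A³/T = Q²/g = 438²/9.81 = 19560.
Trying y = 5.87 m: A³/T = 47840 — high.
Trying y = 3.29 m: A³/T = 3511 — low.
Trying y = 4.83 m: A³/T = 19570 — close enough.

y_c = 4.83 m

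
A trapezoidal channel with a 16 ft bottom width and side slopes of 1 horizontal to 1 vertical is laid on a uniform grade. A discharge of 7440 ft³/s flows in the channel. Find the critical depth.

At critical depth, Q² T / (g A³) = 1, i.e. A³/T = Q²/g = 7440²/32.2 = 1719000.
Try y = 10.7 ft: A³/T = 623500 — low.
Try y = 15.3 ft: A³/T = 2357000 — high.
Try y = 14.1 ft: A³/T = 1730000 — close enough.

y_c = 14.1 ft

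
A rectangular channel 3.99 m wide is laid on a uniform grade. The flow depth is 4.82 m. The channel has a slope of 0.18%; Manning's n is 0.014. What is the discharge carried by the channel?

Q = 73.3 m³/s

Flow area A = b·y = 3.99 × 4.82 = 19.23 m². Wetted perimeter P = b + 2y = 3.99 + 2×4.82 = 13.63 m.
Hydraulic radius R = A/P = 19.23/13.63 = 1.411 m.
Manning's equation: Q = (1/n) A R^(2/3) S^(1/2) = (1/0.014) × 19.23 × 1.411^(2/3) × 0.0018^(1/2) = 73.3 m³/s.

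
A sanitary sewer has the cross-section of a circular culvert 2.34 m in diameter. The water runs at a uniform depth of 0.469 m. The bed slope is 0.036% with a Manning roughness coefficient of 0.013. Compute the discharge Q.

Q = 0.386 m³/s

For a circular section of diameter D = 2.34 m at depth y = 0.469 m, the central angle is θ = 2 arccos(1 − 2y/D) = 1.857 rad. Then A = (D²/8)(θ − sin θ) = 0.6142 m² and P = Dθ/2 = 2.172 m.
Hydraulic radius R = A/P = 0.6142/2.172 = 0.2827 m.
Manning's equation: Q = (1/n) A R^(2/3) S^(1/2) = (1/0.013) × 0.6142 × 0.2827^(2/3) × 0.00036^(1/2) = 0.386 m³/s.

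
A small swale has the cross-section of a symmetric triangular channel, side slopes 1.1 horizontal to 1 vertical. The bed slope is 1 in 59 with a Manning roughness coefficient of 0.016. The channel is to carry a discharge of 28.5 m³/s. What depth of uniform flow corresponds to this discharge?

y_n = 1.98 m

Manning's equation rearranged: A R^(2/3) = nQ / (1·√S) = 0.016 × 28.5 / (√0.01695) = 3.503.
Try y = 1.52 m: A R^(2/3) = 1.731 — short.
Try y = 2.35 m: A R^(2/3) = 5.534 — over.
Try y = 1.98 m: A R^(2/3) = 3.504 — ≈ 3.503.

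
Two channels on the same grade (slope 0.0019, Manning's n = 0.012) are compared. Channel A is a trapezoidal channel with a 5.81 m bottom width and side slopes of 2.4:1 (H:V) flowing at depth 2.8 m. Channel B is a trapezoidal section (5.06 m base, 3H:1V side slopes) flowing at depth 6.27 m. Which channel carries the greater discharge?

Channel A: With bottom width b = 5.81 m and side slope z = 2.4: A = (b + zy)y = (5.81 + 2.4×2.8)×2.8 = 35.08 m²; P = b + 2y√(1+z²) = 5.81 + 2×2.8×2.6 = 20.37 m. Hydraulic radius R = A/P = 35.08/20.37 = 1.722 m. Q_A = (1/0.012)·35.08·1.722^(2/3)·√0.0019 = 183.1 m³/s.
Channel B: With bottom width b = 5.06 m and side slope z = 3: A = (b + zy)y = (5.06 + 3×6.27)×6.27 = 149.7 m²; P = b + 2y√(1+z²) = 5.06 + 2×6.27×3.162 = 44.71 m. Hydraulic radius R = A/P = 149.7/44.71 = 3.347 m. Q_B = (1/0.012)·149.7·3.347^(2/3)·√0.0019 = 1216 m³/s.
Q_A = 183.1 m³/s vs Q_B = 1216 m³/s, so channel B carries more.

channel B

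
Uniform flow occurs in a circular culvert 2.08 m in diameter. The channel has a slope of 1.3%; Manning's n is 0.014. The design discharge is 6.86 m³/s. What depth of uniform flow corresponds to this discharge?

y_n = 0.893 m

Manning's equation rearranged: A R^(2/3) = nQ / (1·√S) = 0.014 × 6.86 / (√0.013) = 0.8423.
Try y = 0.693 m: A R^(2/3) = 0.5263 — short.
Try y = 0.983 m: A R^(2/3) = 0.9973 — over.
Try y = 0.893 m: A R^(2/3) = 0.8417 — matches.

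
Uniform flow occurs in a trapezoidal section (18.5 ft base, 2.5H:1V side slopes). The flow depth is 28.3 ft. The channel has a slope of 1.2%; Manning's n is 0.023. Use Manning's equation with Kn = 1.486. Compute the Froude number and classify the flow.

supercritical

With bottom width b = 18.5 ft and side slope z = 2.5: A = (b + zy)y = (18.5 + 2.5×28.3)×28.3 = 2526 ft²; P = b + 2y√(1+z²) = 18.5 + 2×28.3×2.693 = 170.9 ft.
Hydraulic radius R = A/P = 2526/170.9 = 14.78 ft.
V = (1.486/n) R^(2/3) √S = (1.486/0.023) × 14.78^(2/3) × √0.012 = 42.62 ft/s. Hydraulic depth D_h = A/T = 2526/160 = 15.79 ft.
Froude number Fr = V/√(g·D_h) = 42.62/√(32.2×15.79) = 1.89, which is greater than 1, so the flow is supercritical.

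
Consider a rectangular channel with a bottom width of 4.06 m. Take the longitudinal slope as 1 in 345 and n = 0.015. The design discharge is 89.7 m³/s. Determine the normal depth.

Manning's equation rearranged: A R^(2/3) = nQ / (1·√S) = 0.015 × 89.7 / (√0.002899) = 24.99.
At y = 5.71 m: A R^(2/3) = 30.35 — high.
At y = 4.85 m: A R^(2/3) = 25.01 — close enough.

y_n = 4.85 m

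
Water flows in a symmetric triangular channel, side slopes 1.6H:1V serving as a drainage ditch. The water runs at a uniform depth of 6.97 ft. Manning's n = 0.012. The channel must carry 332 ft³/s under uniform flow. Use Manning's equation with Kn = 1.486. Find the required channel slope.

For a triangular section with side slope z = 1.6: A = zy² = 1.6×6.97² = 77.73 ft²; P = 2y√(1+z²) = 2×6.97×1.887 = 26.3 ft.
Hydraulic radius R = A/P = 77.73/26.3 = 2.955 ft.
From Manning's equation, S = [nQ / (1.486 A R^(2/3))]² = [0.012 × 332 / (1.486 × 77.73 × 2.955^(2/3))]² = 0.000281.

S = 0.000281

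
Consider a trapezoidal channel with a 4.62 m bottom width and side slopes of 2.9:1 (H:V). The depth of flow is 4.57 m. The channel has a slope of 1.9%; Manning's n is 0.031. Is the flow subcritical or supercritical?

With bottom width b = 4.62 m and side slope z = 2.9: A = (b + zy)y = (4.62 + 2.9×4.57)×4.57 = 81.68 m²; P = b + 2y√(1+z²) = 4.62 + 2×4.57×3.068 = 32.66 m.
Hydraulic radius R = A/P = 81.68/32.66 = 2.501 m.
V = (1/n) R^(2/3) √S = (1/0.031) × 2.501^(2/3) × √0.019 = 8.193 m/s. Hydraulic depth D_h = A/T = 81.68/31.13 = 2.624 m.
Froude number Fr = V/√(g·D_h) = 8.193/√(9.81×2.624) = 1.61, which is greater than 1, so the flow is supercritical.

supercritical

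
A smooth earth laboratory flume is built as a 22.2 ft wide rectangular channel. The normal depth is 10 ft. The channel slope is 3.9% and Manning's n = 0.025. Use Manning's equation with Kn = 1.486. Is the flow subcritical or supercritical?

supercritical

Flow area A = b·y = 22.2 × 10 = 222 ft². Wetted perimeter P = b + 2y = 22.2 + 2×10 = 42.2 ft.
Hydraulic radius R = A/P = 222/42.2 = 5.261 ft.
V = (1.486/n) R^(2/3) √S = (1.486/0.025) × 5.261^(2/3) × √0.039 = 35.51 ft/s. Hydraulic depth D_h = A/T = 222/22.2 = 10 ft.
Froude number Fr = V/√(g·D_h) = 35.51/√(32.2×10) = 1.98, which is greater than 1, so the flow is supercritical.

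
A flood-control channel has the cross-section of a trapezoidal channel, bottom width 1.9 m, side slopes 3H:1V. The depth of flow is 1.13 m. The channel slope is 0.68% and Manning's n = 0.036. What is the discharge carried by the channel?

Q = 10.4 m³/s

With bottom width b = 1.9 m and side slope z = 3: A = (b + zy)y = (1.9 + 3×1.13)×1.13 = 5.978 m²; P = b + 2y√(1+z²) = 1.9 + 2×1.13×3.162 = 9.047 m.
Hydraulic radius R = A/P = 5.978/9.047 = 0.6608 m.
Manning's equation: Q = (1/n) A R^(2/3) S^(1/2) = (1/0.036) × 5.978 × 0.6608^(2/3) × 0.0068^(1/2) = 10.4 m³/s.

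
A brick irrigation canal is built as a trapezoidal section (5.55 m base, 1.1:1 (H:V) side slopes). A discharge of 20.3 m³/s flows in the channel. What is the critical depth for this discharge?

At critical depth, Q² T / (g A³) = 1, i.e. A³/T = Q²/g = 20.3²/9.81 = 42.01.
Try y = 1.29 m: A³/T = 86.62 — high.
Try y = 0.778 m: A³/T = 17.05 — low.
Try y = 1.03 m: A³/T = 41.73 — close enough.

y_c = 1.03 m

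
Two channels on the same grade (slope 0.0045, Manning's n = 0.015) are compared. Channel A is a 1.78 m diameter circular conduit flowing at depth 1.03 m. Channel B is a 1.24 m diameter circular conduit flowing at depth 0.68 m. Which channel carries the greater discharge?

channel A

Channel A: For a circular section of diameter D = 1.78 m at depth y = 1.03 m, the central angle is θ = 2 arccos(1 − 2y/D) = 3.458 rad. Then A = (D²/8)(θ − sin θ) = 1.492 m² and P = Dθ/2 = 3.077 m. Hydraulic radius R = A/P = 1.492/3.077 = 0.485 m. Q_A = (1/0.015)·1.492·0.485^(2/3)·√0.0045 = 4.12 m³/s.
Channel B: For a circular section of diameter D = 1.24 m at depth y = 0.68 m, the central angle is θ = 2 arccos(1 − 2y/D) = 3.335 rad. Then A = (D²/8)(θ − sin θ) = 0.6781 m² and P = Dθ/2 = 2.068 m. Hydraulic radius R = A/P = 0.6781/2.068 = 0.3279 m. Q_B = (1/0.015)·0.6781·0.3279^(2/3)·√0.0045 = 1.442 m³/s.
Q_A = 4.12 m³/s vs Q_B = 1.442 m³/s, so channel A carries more.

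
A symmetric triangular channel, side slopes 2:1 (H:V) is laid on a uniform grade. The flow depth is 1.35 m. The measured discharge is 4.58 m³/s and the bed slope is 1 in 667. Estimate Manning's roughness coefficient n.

n = 0.022

For a triangular section with side slope z = 2: A = zy² = 2×1.35² = 3.645 m²; P = 2y√(1+z²) = 2×1.35×2.236 = 6.037 m.
Hydraulic radius R = A/P = 3.645/6.037 = 0.6037 m.
Rearranging Manning's equation: n = (1/Q) A R^(2/3) S^(1/2) = (1/4.58) × 3.645 × 0.6037^(2/3) × √0.001499 = 0.022.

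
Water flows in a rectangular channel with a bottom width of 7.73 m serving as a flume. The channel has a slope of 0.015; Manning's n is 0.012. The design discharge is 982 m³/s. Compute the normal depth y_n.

y_n = 6.82 m

Manning's equation rearranged: A R^(2/3) = nQ / (1·√S) = 0.012 × 982 / (√0.015) = 96.22.
At y = 5.93 m: A R^(2/3) = 80.79 — short.
At y = 8.44 m: A R^(2/3) = 125 — over.
At y = 6.82 m: A R^(2/3) = 96.25 — matches.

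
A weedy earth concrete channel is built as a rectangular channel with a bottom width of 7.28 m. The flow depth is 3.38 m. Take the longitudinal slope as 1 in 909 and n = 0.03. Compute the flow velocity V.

V = 1.61 m/s

Flow area A = b·y = 7.28 × 3.38 = 24.61 m². Wetted perimeter P = b + 2y = 7.28 + 2×3.38 = 14.04 m.
Hydraulic radius R = A/P = 24.61/14.04 = 1.753 m.
From Manning's equation, V = (1/n) R^(2/3) S^(1/2) = (1/0.03) × 1.753^(2/3) × 0.0011^(1/2) = 1.61 m/s.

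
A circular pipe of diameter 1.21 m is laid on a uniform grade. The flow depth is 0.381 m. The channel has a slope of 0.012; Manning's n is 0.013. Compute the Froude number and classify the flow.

supercritical

For a circular section of diameter D = 1.21 m at depth y = 0.381 m, the central angle is θ = 2 arccos(1 − 2y/D) = 2.383 rad. Then A = (D²/8)(θ − sin θ) = 0.3102 m² and P = Dθ/2 = 1.442 m.
Hydraulic radius R = A/P = 0.3102/1.442 = 0.2152 m.
V = (1/n) R^(2/3) √S = (1/0.013) × 0.2152^(2/3) × √0.012 = 3.026 m/s. Hydraulic depth D_h = A/T = 0.3102/1.124 = 0.276 m.
Froude number Fr = V/√(g·D_h) = 3.026/√(9.81×0.276) = 1.84, which is greater than 1, so the flow is supercritical.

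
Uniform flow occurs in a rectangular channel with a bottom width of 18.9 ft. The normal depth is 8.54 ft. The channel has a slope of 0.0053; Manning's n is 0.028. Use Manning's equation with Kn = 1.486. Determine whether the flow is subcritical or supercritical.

Flow area A = b·y = 18.9 × 8.54 = 161.4 ft². Wetted perimeter P = b + 2y = 18.9 + 2×8.54 = 35.98 ft.
Hydraulic radius R = A/P = 161.4/35.98 = 4.486 ft.
V = (1.486/n) R^(2/3) √S = (1.486/0.028) × 4.486^(2/3) × √0.0053 = 10.51 ft/s. Hydraulic depth D_h = A/T = 161.4/18.9 = 8.54 ft.
Froude number Fr = V/√(g·D_h) = 10.51/√(32.2×8.54) = 0.634, which is less than 1, so the flow is subcritical.

subcritical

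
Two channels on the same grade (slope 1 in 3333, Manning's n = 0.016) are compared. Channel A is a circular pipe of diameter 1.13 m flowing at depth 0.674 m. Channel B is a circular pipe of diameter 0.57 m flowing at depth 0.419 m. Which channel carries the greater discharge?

channel A

Channel A: For a circular section of diameter D = 1.13 m at depth y = 0.674 m, the central angle is θ = 2 arccos(1 − 2y/D) = 3.53 rad. Then A = (D²/8)(θ − sin θ) = 0.6238 m² and P = Dθ/2 = 1.994 m. Hydraulic radius R = A/P = 0.6238/1.994 = 0.3128 m. Q_A = (1/0.016)·0.6238·0.3128^(2/3)·√0.0003 = 0.3112 m³/s.
Channel B: For a circular section of diameter D = 0.57 m at depth y = 0.419 m, the central angle is θ = 2 arccos(1 − 2y/D) = 4.121 rad. Then A = (D²/8)(θ − sin θ) = 0.2011 m² and P = Dθ/2 = 1.174 m. Hydraulic radius R = A/P = 0.2011/1.174 = 0.1712 m. Q_B = (1/0.016)·0.2011·0.1712^(2/3)·√0.0003 = 0.06711 m³/s.
Q_A = 0.3112 m³/s vs Q_B = 0.06711 m³/s, so channel A carries more.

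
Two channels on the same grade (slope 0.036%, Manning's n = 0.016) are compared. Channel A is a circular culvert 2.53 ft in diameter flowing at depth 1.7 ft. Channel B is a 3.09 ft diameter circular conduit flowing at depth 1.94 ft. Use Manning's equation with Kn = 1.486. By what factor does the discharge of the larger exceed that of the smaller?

Channel A: For a circular section of diameter D = 2.53 ft at depth y = 1.7 ft, the central angle is θ = 2 arccos(1 − 2y/D) = 3.844 rad. Then A = (D²/8)(θ − sin θ) = 3.592 ft² and P = Dθ/2 = 4.862 ft. Hydraulic radius R = A/P = 3.592/4.862 = 0.7388 ft. Q_A = (1.486/0.016)·3.592·0.7388^(2/3)·√0.00036 = 5.173 ft³/s.
Channel B: For a circular section of diameter D = 3.09 ft at depth y = 1.94 ft, the central angle is θ = 2 arccos(1 − 2y/D) = 3.659 rad. Then A = (D²/8)(θ − sin θ) = 4.957 ft² and P = Dθ/2 = 5.653 ft. Hydraulic radius R = A/P = 4.957/5.653 = 0.8769 ft. Q_B = (1.486/0.016)·4.957·0.8769^(2/3)·√0.00036 = 8.002 ft³/s.
The larger discharge is 8.002 ft³/s and the smaller is 5.173 ft³/s; the ratio is 1.55.

1.55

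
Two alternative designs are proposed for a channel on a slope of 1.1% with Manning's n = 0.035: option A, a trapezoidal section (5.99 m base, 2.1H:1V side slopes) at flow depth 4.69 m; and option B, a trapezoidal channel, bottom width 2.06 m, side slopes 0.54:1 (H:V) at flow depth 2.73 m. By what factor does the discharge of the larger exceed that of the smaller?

13.4

Channel A: With bottom width b = 5.99 m and side slope z = 2.1: A = (b + zy)y = (5.99 + 2.1×4.69)×4.69 = 74.28 m²; P = b + 2y√(1+z²) = 5.99 + 2×4.69×2.326 = 27.81 m. Hydraulic radius R = A/P = 74.28/27.81 = 2.671 m. Q_A = (1/0.035)·74.28·2.671^(2/3)·√0.011 = 428.6 m³/s.
Channel B: With bottom width b = 2.06 m and side slope z = 0.54: A = (b + zy)y = (2.06 + 0.54×2.73)×2.73 = 9.648 m²; P = b + 2y√(1+z²) = 2.06 + 2×2.73×1.136 = 8.265 m. Hydraulic radius R = A/P = 9.648/8.265 = 1.167 m. Q_B = (1/0.035)·9.648·1.167^(2/3)·√0.011 = 32.05 m³/s.
The larger discharge is 428.6 m³/s and the smaller is 32.05 m³/s; the ratio is 13.4.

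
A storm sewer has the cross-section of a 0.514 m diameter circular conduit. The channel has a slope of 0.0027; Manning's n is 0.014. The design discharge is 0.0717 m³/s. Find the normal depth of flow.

Manning's equation rearranged: A R^(2/3) = nQ / (1·√S) = 0.014 × 0.0717 / (√0.0027) = 0.01932.
Trying y = 0.25 m: A R^(2/3) = 0.0252 — too large.
Trying y = 0.158 m: A R^(2/3) = 0.01085 — too small.
Trying y = 0.215 m: A R^(2/3) = 0.01931 — matches.

y_n = 0.215 m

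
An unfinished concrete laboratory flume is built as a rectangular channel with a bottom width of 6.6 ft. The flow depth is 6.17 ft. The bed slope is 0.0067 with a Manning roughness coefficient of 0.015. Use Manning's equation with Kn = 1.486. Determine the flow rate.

Flow area A = b·y = 6.6 × 6.17 = 40.72 ft². Wetted perimeter P = b + 2y = 6.6 + 2×6.17 = 18.94 ft.
Hydraulic radius R = A/P = 40.72/18.94 = 2.15 ft.
Manning's equation: Q = (1.486/n) A R^(2/3) S^(1/2) = (1.486/0.015) × 40.72 × 2.15^(2/3) × 0.0067^(1/2) = 550 ft³/s.

Q = 550 ft³/s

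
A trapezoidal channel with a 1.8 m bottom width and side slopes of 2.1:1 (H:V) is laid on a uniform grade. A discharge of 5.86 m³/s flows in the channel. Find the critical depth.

y_c = 0.763 m

At critical depth, Q² T / (g A³) = 1, i.e. A³/T = Q²/g = 5.86²/9.81 = 3.5.
Trying y = 0.923 m: A³/T = 7.237 — high.
Trying y = 0.763 m: A³/T = 3.496 — matches.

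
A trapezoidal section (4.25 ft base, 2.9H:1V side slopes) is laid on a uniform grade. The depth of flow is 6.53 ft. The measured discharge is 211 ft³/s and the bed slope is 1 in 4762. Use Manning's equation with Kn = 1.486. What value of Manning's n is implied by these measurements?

With bottom width b = 4.25 ft and side slope z = 2.9: A = (b + zy)y = (4.25 + 2.9×6.53)×6.53 = 151.4 ft²; P = b + 2y√(1+z²) = 4.25 + 2×6.53×3.068 = 44.31 ft.
Hydraulic radius R = A/P = 151.4/44.31 = 3.417 ft.
Rearranging Manning's equation: n = (1.486/Q) A R^(2/3) S^(1/2) = (1.486/211) × 151.4 × 3.417^(2/3) × √0.00021 = 0.0351.

n = 0.0351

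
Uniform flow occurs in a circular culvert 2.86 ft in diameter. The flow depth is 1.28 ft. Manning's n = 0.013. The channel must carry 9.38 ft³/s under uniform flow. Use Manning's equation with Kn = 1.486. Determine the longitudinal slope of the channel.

For a circular section of diameter D = 2.86 ft at depth y = 1.28 ft, the central angle is θ = 2 arccos(1 − 2y/D) = 2.931 rad. Then A = (D²/8)(θ − sin θ) = 2.784 ft² and P = Dθ/2 = 4.192 ft.
Hydraulic radius R = A/P = 2.784/4.192 = 0.6641 ft.
From Manning's equation, S = [nQ / (1.486 A R^(2/3))]² = [0.013 × 9.38 / (1.486 × 2.784 × 0.6641^(2/3))]² = 0.0015.

S = 0.0015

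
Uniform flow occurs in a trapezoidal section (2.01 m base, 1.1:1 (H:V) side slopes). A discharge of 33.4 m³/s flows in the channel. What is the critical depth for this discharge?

y_c = 2.11 m

At critical depth, Q² T / (g A³) = 1, i.e. A³/T = Q²/g = 33.4²/9.81 = 113.7.
At y = 2.5 m: A³/T = 224.4 — over.
At y = 2.11 m: A³/T = 114.7 — matches.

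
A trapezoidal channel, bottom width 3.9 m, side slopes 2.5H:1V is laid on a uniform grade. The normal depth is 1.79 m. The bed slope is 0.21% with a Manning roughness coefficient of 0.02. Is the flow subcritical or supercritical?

subcritical

With bottom width b = 3.9 m and side slope z = 2.5: A = (b + zy)y = (3.9 + 2.5×1.79)×1.79 = 14.99 m²; P = b + 2y√(1+z²) = 3.9 + 2×1.79×2.693 = 13.54 m.
Hydraulic radius R = A/P = 14.99/13.54 = 1.107 m.
V = (1/n) R^(2/3) √S = (1/0.02) × 1.107^(2/3) × √0.0021 = 2.452 m/s. Hydraulic depth D_h = A/T = 14.99/12.85 = 1.167 m.
Froude number Fr = V/√(g·D_h) = 2.452/√(9.81×1.167) = 0.725, which is less than 1, so the flow is subcritical.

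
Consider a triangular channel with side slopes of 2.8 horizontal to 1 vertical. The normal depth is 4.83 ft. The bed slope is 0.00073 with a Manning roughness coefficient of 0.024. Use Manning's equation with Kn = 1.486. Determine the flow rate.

Q = 189 ft³/s

For a triangular section with side slope z = 2.8: A = zy² = 2.8×4.83² = 65.32 ft²; P = 2y√(1+z²) = 2×4.83×2.973 = 28.72 ft.
Hydraulic radius R = A/P = 65.32/28.72 = 2.274 ft.
Manning's equation: Q = (1.486/n) A R^(2/3) S^(1/2) = (1.486/0.024) × 65.32 × 2.274^(2/3) × 0.00073^(1/2) = 189 ft³/s.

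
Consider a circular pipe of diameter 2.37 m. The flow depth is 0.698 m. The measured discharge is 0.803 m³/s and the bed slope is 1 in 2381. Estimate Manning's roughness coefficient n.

For a circular section of diameter D = 2.37 m at depth y = 0.698 m, the central angle is θ = 2 arccos(1 − 2y/D) = 2.295 rad. Then A = (D²/8)(θ − sin θ) = 1.085 m² and P = Dθ/2 = 2.719 m.
Hydraulic radius R = A/P = 1.085/2.719 = 0.399 m.
Rearranging Manning's equation: n = (1/Q) A R^(2/3) S^(1/2) = (1/0.803) × 1.085 × 0.399^(2/3) × √0.00042 = 0.015.

n = 0.015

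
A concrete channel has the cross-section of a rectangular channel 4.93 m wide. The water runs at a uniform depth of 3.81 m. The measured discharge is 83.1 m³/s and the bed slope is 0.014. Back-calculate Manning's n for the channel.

n = 0.035

Flow area A = b·y = 4.93 × 3.81 = 18.78 m². Wetted perimeter P = b + 2y = 4.93 + 2×3.81 = 12.55 m.
Hydraulic radius R = A/P = 18.78/12.55 = 1.497 m.
Rearranging Manning's equation: n = (1/Q) A R^(2/3) S^(1/2) = (1/83.1) × 18.78 × 1.497^(2/3) × √0.014 = 0.035.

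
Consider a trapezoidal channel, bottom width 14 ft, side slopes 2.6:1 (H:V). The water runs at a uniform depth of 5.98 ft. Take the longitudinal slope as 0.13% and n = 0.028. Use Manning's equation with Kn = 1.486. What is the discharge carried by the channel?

Q = 814 ft³/s

With bottom width b = 14 ft and side slope z = 2.6: A = (b + zy)y = (14 + 2.6×5.98)×5.98 = 176.7 ft²; P = b + 2y√(1+z²) = 14 + 2×5.98×2.786 = 47.32 ft.
Hydraulic radius R = A/P = 176.7/47.32 = 3.734 ft.
Manning's equation: Q = (1.486/n) A R^(2/3) S^(1/2) = (1.486/0.028) × 176.7 × 3.734^(2/3) × 0.0013^(1/2) = 814 ft³/s.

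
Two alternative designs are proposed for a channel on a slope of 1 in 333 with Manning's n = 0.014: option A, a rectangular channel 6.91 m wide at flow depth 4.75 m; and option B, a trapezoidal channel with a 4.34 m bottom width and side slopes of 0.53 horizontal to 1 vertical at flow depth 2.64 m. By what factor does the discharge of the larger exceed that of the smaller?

Channel A: Flow area A = b·y = 6.91 × 4.75 = 32.82 m². Wetted perimeter P = b + 2y = 6.91 + 2×4.75 = 16.41 m. Hydraulic radius R = A/P = 32.82/16.41 = 2 m. Q_A = (1/0.014)·32.82·2^(2/3)·√0.003003 = 204 m³/s.
Channel B: With bottom width b = 4.34 m and side slope z = 0.53: A = (b + zy)y = (4.34 + 0.53×2.64)×2.64 = 15.15 m²; P = b + 2y√(1+z²) = 4.34 + 2×2.64×1.132 = 10.32 m. Hydraulic radius R = A/P = 15.15/10.32 = 1.469 m. Q_B = (1/0.014)·15.15·1.469^(2/3)·√0.003003 = 76.63 m³/s.
The larger discharge is 204 m³/s and the smaller is 76.63 m³/s; the ratio is 2.66.

2.66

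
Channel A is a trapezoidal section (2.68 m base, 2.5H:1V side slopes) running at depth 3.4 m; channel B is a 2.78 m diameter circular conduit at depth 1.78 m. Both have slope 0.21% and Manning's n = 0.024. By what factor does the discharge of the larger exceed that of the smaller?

Channel A: With bottom width b = 2.68 m and side slope z = 2.5: A = (b + zy)y = (2.68 + 2.5×3.4)×3.4 = 38.01 m²; P = b + 2y√(1+z²) = 2.68 + 2×3.4×2.693 = 20.99 m. Hydraulic radius R = A/P = 38.01/20.99 = 1.811 m. Q_A = (1/0.024)·38.01·1.811^(2/3)·√0.0021 = 107.8 m³/s.
Channel B: For a circular section of diameter D = 2.78 m at depth y = 1.78 m, the central angle is θ = 2 arccos(1 − 2y/D) = 3.71 rad. Then A = (D²/8)(θ − sin θ) = 4.105 m² and P = Dθ/2 = 5.157 m. Hydraulic radius R = A/P = 4.105/5.157 = 0.7959 m. Q_B = (1/0.024)·4.105·0.7959^(2/3)·√0.0021 = 6.731 m³/s.
The larger discharge is 107.8 m³/s and the smaller is 6.731 m³/s; the ratio is 16.

16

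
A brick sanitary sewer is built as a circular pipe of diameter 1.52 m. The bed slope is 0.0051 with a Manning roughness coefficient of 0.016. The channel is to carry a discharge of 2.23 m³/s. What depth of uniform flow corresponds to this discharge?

y_n = 0.782 m

Manning's equation rearranged: A R^(2/3) = nQ / (1·√S) = 0.016 × 2.23 / (√0.0051) = 0.4996.
Trying y = 0.974 m: A R^(2/3) = 0.7055 — high.
Trying y = 0.538 m: A R^(2/3) = 0.2557 — low.
Trying y = 0.782 m: A R^(2/3) = 0.4995 — ≈ 0.4996.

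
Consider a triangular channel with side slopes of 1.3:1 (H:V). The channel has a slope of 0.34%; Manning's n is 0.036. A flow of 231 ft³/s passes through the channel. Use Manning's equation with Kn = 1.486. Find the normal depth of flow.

Manning's equation rearranged: A R^(2/3) = nQ / (1.486·√S) = 0.036 × 231 / (1.486 × √0.0034) = 95.97.
Try y = 8.01 ft: A R^(2/3) = 180.2 — over.
Try y = 4.4 ft: A R^(2/3) = 36.46 — short.
Try y = 6.33 ft: A R^(2/3) = 96.17 — matches.

y_n = 6.33 ft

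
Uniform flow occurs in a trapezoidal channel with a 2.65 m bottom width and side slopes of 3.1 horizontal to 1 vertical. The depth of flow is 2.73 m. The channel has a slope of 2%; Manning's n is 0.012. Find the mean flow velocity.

V = 15.3 m/s

With bottom width b = 2.65 m and side slope z = 3.1: A = (b + zy)y = (2.65 + 3.1×2.73)×2.73 = 30.34 m²; P = b + 2y√(1+z²) = 2.65 + 2×2.73×3.257 = 20.43 m.
Hydraulic radius R = A/P = 30.34/20.43 = 1.485 m.
From Manning's equation, V = (1/n) R^(2/3) S^(1/2) = (1/0.012) × 1.485^(2/3) × 0.02^(1/2) = 15.3 m/s.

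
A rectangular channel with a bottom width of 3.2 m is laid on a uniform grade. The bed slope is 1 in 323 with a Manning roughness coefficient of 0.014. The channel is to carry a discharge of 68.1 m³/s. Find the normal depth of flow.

y_n = 4.75 m

Manning's equation rearranged: A R^(2/3) = nQ / (1·√S) = 0.014 × 68.1 / (√0.003096) = 17.13.
Trying y = 5.25 m: A R^(2/3) = 19.25 — over.
Trying y = 3.49 m: A R^(2/3) = 11.88 — short.
Trying y = 4.75 m: A R^(2/3) = 17.13 — matches.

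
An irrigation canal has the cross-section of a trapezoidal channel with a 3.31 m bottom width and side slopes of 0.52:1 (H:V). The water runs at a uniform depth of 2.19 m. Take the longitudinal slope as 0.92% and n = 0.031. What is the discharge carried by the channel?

With bottom width b = 3.31 m and side slope z = 0.52: A = (b + zy)y = (3.31 + 0.52×2.19)×2.19 = 9.743 m²; P = b + 2y√(1+z²) = 3.31 + 2×2.19×1.127 = 8.247 m.
Hydraulic radius R = A/P = 9.743/8.247 = 1.181 m.
Manning's equation: Q = (1/n) A R^(2/3) S^(1/2) = (1/0.031) × 9.743 × 1.181^(2/3) × 0.0092^(1/2) = 33.7 m³/s.

Q = 33.7 m³/s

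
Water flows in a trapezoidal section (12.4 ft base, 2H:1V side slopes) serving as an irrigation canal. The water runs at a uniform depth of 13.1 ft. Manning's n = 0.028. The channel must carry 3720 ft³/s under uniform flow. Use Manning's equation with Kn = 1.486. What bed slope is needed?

With bottom width b = 12.4 ft and side slope z = 2: A = (b + zy)y = (12.4 + 2×13.1)×13.1 = 505.7 ft²; P = b + 2y√(1+z²) = 12.4 + 2×13.1×2.236 = 70.98 ft.
Hydraulic radius R = A/P = 505.7/70.98 = 7.123 ft.
From Manning's equation, S = [nQ / (1.486 A R^(2/3))]² = [0.028 × 3720 / (1.486 × 505.7 × 7.123^(2/3))]² = 0.0014.

S = 0.0014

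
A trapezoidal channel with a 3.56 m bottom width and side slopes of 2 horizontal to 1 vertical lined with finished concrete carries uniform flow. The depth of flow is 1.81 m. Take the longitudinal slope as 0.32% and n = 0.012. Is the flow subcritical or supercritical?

supercritical

With bottom width b = 3.56 m and side slope z = 2: A = (b + zy)y = (3.56 + 2×1.81)×1.81 = 13 m²; P = b + 2y√(1+z²) = 3.56 + 2×1.81×2.236 = 11.65 m.
Hydraulic radius R = A/P = 13/11.65 = 1.115 m.
V = (1/n) R^(2/3) √S = (1/0.012) × 1.115^(2/3) × √0.0032 = 5.069 m/s. Hydraulic depth D_h = A/T = 13/10.8 = 1.203 m.
Froude number Fr = V/√(g·D_h) = 5.069/√(9.81×1.203) = 1.48, which is greater than 1, so the flow is supercritical.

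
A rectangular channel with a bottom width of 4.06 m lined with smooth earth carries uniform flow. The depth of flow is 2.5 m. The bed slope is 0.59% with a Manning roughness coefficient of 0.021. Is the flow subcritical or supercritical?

subcritical

Flow area A = b·y = 4.06 × 2.5 = 10.15 m². Wetted perimeter P = b + 2y = 4.06 + 2×2.5 = 9.06 m.
Hydraulic radius R = A/P = 10.15/9.06 = 1.12 m.
V = (1/n) R^(2/3) √S = (1/0.021) × 1.12^(2/3) × √0.0059 = 3.945 m/s. Hydraulic depth D_h = A/T = 10.15/4.06 = 2.5 m.
Froude number Fr = V/√(g·D_h) = 3.945/√(9.81×2.5) = 0.797, which is less than 1, so the flow is subcritical.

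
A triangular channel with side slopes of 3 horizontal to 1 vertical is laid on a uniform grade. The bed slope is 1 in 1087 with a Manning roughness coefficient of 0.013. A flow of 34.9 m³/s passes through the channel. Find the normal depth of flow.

Manning's equation rearranged: A R^(2/3) = nQ / (1·√S) = 0.013 × 34.9 / (√0.00092) = 14.96.
At y = 2.67 m: A R^(2/3) = 25.03 — too large.
At y = 1.91 m: A R^(2/3) = 10.25 — too small.
At y = 2.2 m: A R^(2/3) = 14.94 — ≈ 14.96.

y_n = 2.2 m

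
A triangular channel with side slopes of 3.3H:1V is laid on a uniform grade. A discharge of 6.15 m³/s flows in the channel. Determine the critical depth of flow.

At critical depth, Q² T / (g A³) = 1, i.e. A³/T = Q²/g = 6.15²/9.81 = 3.856.
Try y = 1.14 m: A³/T = 10.48 — over.
Try y = 0.816 m: A³/T = 1.97 — short.
Try y = 0.933 m: A³/T = 3.85 — ≈ 3.856.

y_c = 0.933 m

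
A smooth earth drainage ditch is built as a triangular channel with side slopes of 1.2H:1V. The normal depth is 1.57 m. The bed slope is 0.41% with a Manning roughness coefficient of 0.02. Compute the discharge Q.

For a triangular section with side slope z = 1.2: A = zy² = 1.2×1.57² = 2.958 m²; P = 2y√(1+z²) = 2×1.57×1.562 = 4.905 m.
Hydraulic radius R = A/P = 2.958/4.905 = 0.6031 m.
Manning's equation: Q = (1/n) A R^(2/3) S^(1/2) = (1/0.02) × 2.958 × 0.6031^(2/3) × 0.0041^(1/2) = 6.76 m³/s.

Q = 6.76 m³/s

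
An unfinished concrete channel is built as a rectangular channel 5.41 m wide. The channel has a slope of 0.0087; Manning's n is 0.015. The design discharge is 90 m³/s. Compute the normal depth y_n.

Manning's equation rearranged: A R^(2/3) = nQ / (1·√S) = 0.015 × 90 / (√0.0087) = 14.47.
Try y = 1.94 m: A R^(2/3) = 11.38 — short.
Try y = 2.55 m: A R^(2/3) = 16.54 — over.
Try y = 2.31 m: A R^(2/3) = 14.47 — close enough.

y_n = 2.31 m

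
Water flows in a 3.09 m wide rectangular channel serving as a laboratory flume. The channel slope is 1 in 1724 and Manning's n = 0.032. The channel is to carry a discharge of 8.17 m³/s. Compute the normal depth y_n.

Manning's equation rearranged: A R^(2/3) = nQ / (1·√S) = 0.032 × 8.17 / (√0.00058) = 10.86.
Try y = 3.71 m: A R^(2/3) = 12.15 — too large.
Try y = 2.74 m: A R^(2/3) = 8.398 — too small.
Try y = 3.38 m: A R^(2/3) = 10.86 — close enough.

y_n = 3.38 m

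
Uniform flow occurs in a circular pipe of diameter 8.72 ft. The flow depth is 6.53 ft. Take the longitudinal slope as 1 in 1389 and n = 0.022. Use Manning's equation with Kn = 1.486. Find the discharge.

Q = 166 ft³/s

For a circular section of diameter D = 8.72 ft at depth y = 6.53 ft, the central angle is θ = 2 arccos(1 − 2y/D) = 4.183 rad. Then A = (D²/8)(θ − sin θ) = 47.97 ft² and P = Dθ/2 = 18.24 ft.
Hydraulic radius R = A/P = 47.97/18.24 = 2.63 ft.
Manning's equation: Q = (1.486/n) A R^(2/3) S^(1/2) = (1.486/0.022) × 47.97 × 2.63^(2/3) × 0.0007199^(1/2) = 166 ft³/s.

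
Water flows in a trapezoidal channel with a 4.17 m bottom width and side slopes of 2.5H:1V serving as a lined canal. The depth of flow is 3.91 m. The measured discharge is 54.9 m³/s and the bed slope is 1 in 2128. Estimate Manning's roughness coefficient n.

n = 0.036

With bottom width b = 4.17 m and side slope z = 2.5: A = (b + zy)y = (4.17 + 2.5×3.91)×3.91 = 54.52 m²; P = b + 2y√(1+z²) = 4.17 + 2×3.91×2.693 = 25.23 m.
Hydraulic radius R = A/P = 54.52/25.23 = 2.161 m.
Rearranging Manning's equation: n = (1/Q) A R^(2/3) S^(1/2) = (1/54.9) × 54.52 × 2.161^(2/3) × √0.0004699 = 0.036.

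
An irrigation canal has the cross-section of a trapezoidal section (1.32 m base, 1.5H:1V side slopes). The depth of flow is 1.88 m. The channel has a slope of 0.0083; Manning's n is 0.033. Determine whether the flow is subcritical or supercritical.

With bottom width b = 1.32 m and side slope z = 1.5: A = (b + zy)y = (1.32 + 1.5×1.88)×1.88 = 7.783 m²; P = b + 2y√(1+z²) = 1.32 + 2×1.88×1.803 = 8.098 m.
Hydraulic radius R = A/P = 7.783/8.098 = 0.9611 m.
V = (1/n) R^(2/3) √S = (1/0.033) × 0.9611^(2/3) × √0.0083 = 2.689 m/s. Hydraulic depth D_h = A/T = 7.783/6.96 = 1.118 m.
Froude number Fr = V/√(g·D_h) = 2.689/√(9.81×1.118) = 0.812, which is less than 1, so the flow is subcritical.

subcritical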